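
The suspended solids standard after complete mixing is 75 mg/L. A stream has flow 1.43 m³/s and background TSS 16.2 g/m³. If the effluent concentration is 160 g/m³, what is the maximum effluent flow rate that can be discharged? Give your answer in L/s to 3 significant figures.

Mass balance at complete mixing: C_std·(Q_w + Q_r) = Q_w·C_e + Q_r·C_b.
Rearranging, Q_w = Q_r·(C_std − C_b)/(C_e − C_std) = 1.43·(75 − 16.2) / (160 − 75) = 0.9892 m³/s.
= 989.2 L/s.

989 L/s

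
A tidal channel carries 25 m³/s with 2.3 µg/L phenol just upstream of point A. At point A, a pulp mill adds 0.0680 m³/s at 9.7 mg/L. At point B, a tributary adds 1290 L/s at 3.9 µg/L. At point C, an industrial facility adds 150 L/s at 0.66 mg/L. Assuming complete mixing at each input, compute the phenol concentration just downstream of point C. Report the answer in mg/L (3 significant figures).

2.3 µg/L = 0.0023 mg/L.
After input A: C = (25·0.0023 + 0.068·9.7) / 25.07 = 0.02861 mg/L.
1290 L/s = 1.29 m³/s.
3.9 µg/L = 0.0039 mg/L.
After input B: C = (25.07·0.02861 + 1.29·0.0039) / 26.36 = 0.0274 mg/L.
150 L/s = 0.15 m³/s.
After input C: C = (26.36·0.0274 + 0.15·0.66) / 26.51 = 0.03098 mg/L.

0.0310 mg/L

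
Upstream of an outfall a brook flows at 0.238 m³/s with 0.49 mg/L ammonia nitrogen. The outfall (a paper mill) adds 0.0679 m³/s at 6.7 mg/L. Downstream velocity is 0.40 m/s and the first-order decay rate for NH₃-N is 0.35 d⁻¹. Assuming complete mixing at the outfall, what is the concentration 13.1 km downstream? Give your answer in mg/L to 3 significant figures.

1.64 mg/L

After complete mixing, C₀ = (0.0679·6.7 + 0.238·0.49) / 0.3059 = 1.868 mg/L.
Travel time t = 1.31e+04 m / 0.40 m/s = 3.275e+04 s = 0.3791 d.
C = 1.868·exp(−0.35·0.3791) = 1.868·0.8758 = 1.636 mg/L.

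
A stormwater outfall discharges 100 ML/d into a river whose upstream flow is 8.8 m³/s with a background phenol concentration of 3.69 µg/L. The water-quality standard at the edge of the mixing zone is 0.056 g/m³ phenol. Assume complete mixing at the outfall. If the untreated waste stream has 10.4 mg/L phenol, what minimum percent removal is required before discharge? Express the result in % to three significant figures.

95.6 %

100 ML/d = 1.157 m³/s.
3.69 µg/L = 0.00369 mg/L.
Mass balance: 0.056·9.957 = 1.157·Cₑ + 8.8·0.00369.
Cₑ = (0.5576 − 0.03247) / 1.157 = 0.4537 mg/L.
Required removal = 1 − 0.4537/10.4 = 95.64 %.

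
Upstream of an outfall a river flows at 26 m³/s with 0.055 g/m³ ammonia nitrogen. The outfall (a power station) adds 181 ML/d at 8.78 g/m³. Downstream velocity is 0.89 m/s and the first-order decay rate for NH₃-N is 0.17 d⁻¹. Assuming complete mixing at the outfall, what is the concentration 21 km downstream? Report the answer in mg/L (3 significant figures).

181 ML/d = 2.095 m³/s.
After complete mixing, C₀ = (2.095·8.78 + 26·0.055) / 28.09 = 0.7056 mg/L.
Travel time t = 2.1e+04 m / 0.89 m/s = 2.36e+04 s = 0.2731 d.
C = 0.7056·exp(−0.17·0.2731) = 0.7056·0.9546 = 0.6736 mg/L.

0.674 mg/L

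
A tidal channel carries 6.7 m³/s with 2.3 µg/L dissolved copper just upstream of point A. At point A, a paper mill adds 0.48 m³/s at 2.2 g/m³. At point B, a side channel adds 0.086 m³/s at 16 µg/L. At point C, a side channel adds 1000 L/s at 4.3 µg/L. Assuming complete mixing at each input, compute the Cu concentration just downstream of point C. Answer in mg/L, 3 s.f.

0.130 mg/L

2.3 µg/L = 0.0023 mg/L.
After input A: C = (6.7·0.0023 + 0.48·2.2) / 7.18 = 0.1492 mg/L.
16 µg/L = 0.016 mg/L.
After input B: C = (7.18·0.1492 + 0.086·0.016) / 7.266 = 0.1476 mg/L.
1000 L/s = 1 m³/s.
4.3 µg/L = 0.0043 mg/L.
After input C: C = (7.266·0.1476 + 1·0.0043) / 8.266 = 0.1303 mg/L.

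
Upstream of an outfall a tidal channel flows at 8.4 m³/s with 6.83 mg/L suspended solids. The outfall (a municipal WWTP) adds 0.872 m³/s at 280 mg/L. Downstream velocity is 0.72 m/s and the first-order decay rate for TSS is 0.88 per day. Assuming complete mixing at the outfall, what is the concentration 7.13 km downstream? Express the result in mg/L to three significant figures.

29.4 mg/L

After complete mixing, C₀ = (0.872·280 + 8.4·6.83) / 9.272 = 32.52 mg/L.
Travel time t = 7130 m / 0.72 m/s = 9903 s = 0.1146 d.
C = 32.52·exp(−0.88·0.1146) = 32.52·0.9041 = 29.4 mg/L.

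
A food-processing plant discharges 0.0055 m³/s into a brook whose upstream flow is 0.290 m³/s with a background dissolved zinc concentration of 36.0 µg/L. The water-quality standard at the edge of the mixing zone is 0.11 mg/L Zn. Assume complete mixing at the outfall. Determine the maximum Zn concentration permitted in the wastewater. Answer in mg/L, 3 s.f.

4.01 mg/L

36.0 µg/L = 0.036 mg/L.
Mass balance: 0.11·0.2955 = 0.0055·Cₑ + 0.29·0.036.
Cₑ = (0.0325 − 0.01044) / 0.0055 = 4.012 mg/L.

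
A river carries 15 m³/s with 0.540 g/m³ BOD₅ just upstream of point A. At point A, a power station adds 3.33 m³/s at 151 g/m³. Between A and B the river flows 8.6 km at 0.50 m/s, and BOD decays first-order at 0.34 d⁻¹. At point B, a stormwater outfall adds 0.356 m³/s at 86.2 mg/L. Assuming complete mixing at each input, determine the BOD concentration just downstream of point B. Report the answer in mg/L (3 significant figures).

27.2 mg/L

After input A: C = (15·0.54 + 3.33·151) / 18.33 = 27.87 mg/L.
Over the 8.6 km reach to input B (t = 1.72e+04 s = 0.1991 d), decay gives C = 27.87·exp(−0.34·0.1991) = 26.05 mg/L.
After input B: C = (18.33·26.05 + 0.356·86.2) / 18.69 = 27.2 mg/L.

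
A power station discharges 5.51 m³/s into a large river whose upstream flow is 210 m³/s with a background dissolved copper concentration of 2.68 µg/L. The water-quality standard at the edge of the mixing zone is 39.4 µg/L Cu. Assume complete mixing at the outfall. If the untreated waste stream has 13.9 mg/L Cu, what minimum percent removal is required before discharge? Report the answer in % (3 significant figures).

89.6 %

2.68 µg/L = 0.00268 mg/L.
39.4 µg/L = 0.0394 mg/L.
Mass balance: 0.0394·215.5 = 5.51·Cₑ + 210·0.00268.
Cₑ = (8.491 − 0.5628) / 5.51 = 1.439 mg/L.
Required removal = 1 − 1.439/13.9 = 89.65 %.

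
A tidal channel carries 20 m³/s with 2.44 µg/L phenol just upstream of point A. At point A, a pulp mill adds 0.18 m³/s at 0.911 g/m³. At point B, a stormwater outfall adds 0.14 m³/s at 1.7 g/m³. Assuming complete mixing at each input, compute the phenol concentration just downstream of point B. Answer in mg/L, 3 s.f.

0.0222 mg/L

2.44 µg/L = 0.00244 mg/L.
After input A: C = (20·0.00244 + 0.18·0.911) / 20.18 = 0.01054 mg/L.
After input B: C = (20.18·0.01054 + 0.14·1.7) / 20.32 = 0.02218 mg/L.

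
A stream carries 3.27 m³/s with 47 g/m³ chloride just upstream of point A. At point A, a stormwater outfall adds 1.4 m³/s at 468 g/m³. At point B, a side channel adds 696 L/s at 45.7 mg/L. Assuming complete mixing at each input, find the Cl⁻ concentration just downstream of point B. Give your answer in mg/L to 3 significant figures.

157 mg/L

After input A: C = (3.27·47 + 1.4·468) / 4.67 = 173.2 mg/L.
696 L/s = 0.696 m³/s.
After input B: C = (4.67·173.2 + 0.696·45.7) / 5.366 = 156.7 mg/L.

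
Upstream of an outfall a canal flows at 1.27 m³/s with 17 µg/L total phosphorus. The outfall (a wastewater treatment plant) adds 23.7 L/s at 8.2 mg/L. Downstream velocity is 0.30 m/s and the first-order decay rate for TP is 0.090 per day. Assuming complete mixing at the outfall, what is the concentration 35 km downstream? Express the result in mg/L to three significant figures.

23.7 L/s = 0.0237 m³/s.
17 µg/L = 0.017 mg/L.
After complete mixing, C₀ = (0.0237·8.2 + 1.27·0.017) / 1.294 = 0.1669 mg/L.
Travel time t = 3.5e+04 m / 0.30 m/s = 1.167e+05 s = 1.35 d.
C = 0.1669·exp(−0.090·1.35) = 0.1669·0.8856 = 0.1478 mg/L.

0.148 mg/L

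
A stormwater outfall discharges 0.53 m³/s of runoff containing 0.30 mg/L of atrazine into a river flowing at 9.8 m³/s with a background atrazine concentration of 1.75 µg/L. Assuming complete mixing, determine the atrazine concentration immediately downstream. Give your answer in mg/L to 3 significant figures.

0.0171 mg/L

1.75 µg/L = 0.00175 mg/L.
Flow-weighted mixing gives C = (0.53·0.3 + 9.8·0.00175) / (0.53 + 9.8) = 0.1762/10.33 = 0.01705 mg/L.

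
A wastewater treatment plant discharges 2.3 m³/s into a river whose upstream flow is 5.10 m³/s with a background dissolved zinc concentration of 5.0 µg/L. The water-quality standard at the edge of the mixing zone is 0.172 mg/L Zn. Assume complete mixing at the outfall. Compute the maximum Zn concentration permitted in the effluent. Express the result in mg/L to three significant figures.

0.542 mg/L

5.0 µg/L = 0.005 mg/L.
Mass balance: 0.172·7.4 = 2.3·Cₑ + 5.1·0.005.
Cₑ = (1.273 − 0.0255) / 2.3 = 0.5423 mg/L.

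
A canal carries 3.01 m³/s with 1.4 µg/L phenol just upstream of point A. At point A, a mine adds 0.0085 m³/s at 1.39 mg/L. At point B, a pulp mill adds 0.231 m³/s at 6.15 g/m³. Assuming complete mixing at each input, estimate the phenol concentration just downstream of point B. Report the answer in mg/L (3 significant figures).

0.442 mg/L

1.4 µg/L = 0.0014 mg/L.
After input A: C = (3.01·0.0014 + 0.0085·1.39) / 3.018 = 0.00531 mg/L.
After input B: C = (3.018·0.00531 + 0.231·6.15) / 3.249 = 0.4421 mg/L.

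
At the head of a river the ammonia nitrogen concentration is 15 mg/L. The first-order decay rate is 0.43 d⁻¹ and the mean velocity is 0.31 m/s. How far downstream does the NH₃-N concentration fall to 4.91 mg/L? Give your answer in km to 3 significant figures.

From C = C₀·e^(−kt), t = ln(C₀/C)/k = ln(15/4.91)/0.43 = 1.117/0.43 = 2.597 d.
Distance = v·t = 0.31 m/s × 2.244e+05 s = 6.956e+04 m = 69.56 km.

69.6 km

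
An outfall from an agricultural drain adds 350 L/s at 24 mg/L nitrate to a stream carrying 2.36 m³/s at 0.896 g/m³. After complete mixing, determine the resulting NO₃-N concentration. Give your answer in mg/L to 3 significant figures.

350 L/s = 0.35 m³/s.
Flow-weighted mixing gives C = (0.35·24 + 2.36·0.896) / (0.35 + 2.36) = 10.51/2.71 = 3.88 mg/L.

3.88 mg/L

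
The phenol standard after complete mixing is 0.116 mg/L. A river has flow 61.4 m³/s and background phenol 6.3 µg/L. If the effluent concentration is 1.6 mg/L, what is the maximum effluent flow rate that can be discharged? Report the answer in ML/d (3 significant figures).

392 ML/d

6.3 µg/L = 0.0063 mg/L.
Mass balance at complete mixing: C_std·(Q_w + Q_r) = Q_w·C_e + Q_r·C_b.
Rearranging, Q_w = Q_r·(C_std − C_b)/(C_e − C_std) = 61.4·(0.116 − 0.0063) / (1.6 − 0.116) = 4.539 m³/s.
= 392.2 ML/d.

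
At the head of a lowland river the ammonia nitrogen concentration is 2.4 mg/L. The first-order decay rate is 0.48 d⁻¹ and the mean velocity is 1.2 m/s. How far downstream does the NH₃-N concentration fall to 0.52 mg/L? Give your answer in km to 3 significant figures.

From C = C₀·e^(−kt), t = ln(C₀/C)/k = ln(2.4/0.52)/0.48 = 1.529/0.48 = 3.186 d.
Distance = v·t = 1.2 m/s × 2.753e+05 s = 3.303e+05 m = 330.3 km.

330 km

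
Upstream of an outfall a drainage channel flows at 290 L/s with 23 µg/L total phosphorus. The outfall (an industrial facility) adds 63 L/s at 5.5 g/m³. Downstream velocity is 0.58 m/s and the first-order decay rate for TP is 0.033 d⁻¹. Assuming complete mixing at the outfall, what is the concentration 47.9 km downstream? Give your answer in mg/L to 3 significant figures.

0.969 mg/L

63 L/s = 0.063 m³/s.
290 L/s = 0.29 m³/s.
23 µg/L = 0.023 mg/L.
After complete mixing, C₀ = (0.063·5.5 + 0.29·0.023) / 0.353 = 1 mg/L.
Travel time t = 4.79e+04 m / 0.58 m/s = 8.259e+04 s = 0.9559 d.
C = 1·exp(−0.033·0.9559) = 1·0.9689 = 0.9694 mg/L.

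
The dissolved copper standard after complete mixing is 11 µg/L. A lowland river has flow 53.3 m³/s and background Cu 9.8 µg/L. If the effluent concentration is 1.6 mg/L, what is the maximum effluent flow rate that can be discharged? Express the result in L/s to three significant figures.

9.8 µg/L = 0.0098 mg/L.
11 µg/L = 0.011 mg/L.
Mass balance at complete mixing: C_std·(Q_w + Q_r) = Q_w·C_e + Q_r·C_b.
Rearranging, Q_w = Q_r·(C_std − C_b)/(C_e − C_std) = 53.3·(0.011 − 0.0098) / (1.6 − 0.011) = 0.04025 m³/s.
= 40.25 L/s.

40.3 L/s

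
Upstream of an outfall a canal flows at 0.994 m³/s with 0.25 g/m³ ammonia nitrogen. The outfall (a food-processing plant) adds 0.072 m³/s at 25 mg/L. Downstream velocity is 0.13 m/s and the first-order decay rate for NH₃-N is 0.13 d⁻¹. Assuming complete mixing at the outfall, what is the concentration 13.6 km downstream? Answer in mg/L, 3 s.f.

1.64 mg/L

After complete mixing, C₀ = (0.072·25 + 0.994·0.25) / 1.066 = 1.922 mg/L.
Travel time t = 1.36e+04 m / 0.13 m/s = 1.046e+05 s = 1.211 d.
C = 1.922·exp(−0.13·1.211) = 1.922·0.8544 = 1.642 mg/L.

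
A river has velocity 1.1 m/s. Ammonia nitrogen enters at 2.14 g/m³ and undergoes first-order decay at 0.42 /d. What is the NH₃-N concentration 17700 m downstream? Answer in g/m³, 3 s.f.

Travel time t = 17700 m / 1.1 m/s = 1.77e+04/1.1 = 1.609e+04 s = 0.1862 d.
First-order decay: C = 2.14·exp(−0.42·0.1862) = 2.14·0.9248 = 1.979 g/m³.

1.98 g/m³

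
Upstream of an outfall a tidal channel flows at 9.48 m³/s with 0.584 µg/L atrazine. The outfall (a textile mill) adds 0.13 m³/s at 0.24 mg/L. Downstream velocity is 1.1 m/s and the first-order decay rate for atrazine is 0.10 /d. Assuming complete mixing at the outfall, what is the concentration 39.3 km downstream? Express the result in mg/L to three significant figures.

0.00367 mg/L

0.584 µg/L = 0.000584 mg/L.
After complete mixing, C₀ = (0.13·0.24 + 9.48·0.000584) / 9.61 = 0.003823 mg/L.
Travel time t = 3.93e+04 m / 1.1 m/s = 3.573e+04 s = 0.4135 d.
C = 0.003823·exp(−0.10·0.4135) = 0.003823·0.9595 = 0.003668 mg/L.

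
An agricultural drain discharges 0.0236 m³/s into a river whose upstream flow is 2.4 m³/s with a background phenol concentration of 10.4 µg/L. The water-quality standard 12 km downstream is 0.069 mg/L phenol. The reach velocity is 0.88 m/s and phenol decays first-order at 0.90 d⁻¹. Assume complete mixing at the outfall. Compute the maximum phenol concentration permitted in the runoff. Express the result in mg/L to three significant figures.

10.4 µg/L = 0.0104 mg/L.
Travel time to the compliance point: t = 1.2e+04/0.88 = 1.364e+04 s = 0.1578 d; decay factor exp(−0.90·0.1578) = 0.8676.
So the concentration just after mixing may be at most 0.069/0.8676 = 0.07953 mg/L.
Mass balance: 0.07953·2.424 = 0.0236·Cₑ + 2.4·0.0104.
Cₑ = (0.1928 − 0.02496) / 0.0236 = 7.11 mg/L.

7.11 mg/L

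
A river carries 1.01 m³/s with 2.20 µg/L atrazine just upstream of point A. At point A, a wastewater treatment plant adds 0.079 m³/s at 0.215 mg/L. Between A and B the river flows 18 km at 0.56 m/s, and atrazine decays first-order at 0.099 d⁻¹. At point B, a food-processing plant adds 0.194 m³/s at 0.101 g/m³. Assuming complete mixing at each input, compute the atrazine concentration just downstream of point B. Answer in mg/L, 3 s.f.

0.0297 mg/L

2.20 µg/L = 0.0022 mg/L.
After input A: C = (1.01·0.0022 + 0.079·0.215) / 1.089 = 0.01764 mg/L.
Over the 18 km reach to input B (t = 3.214e+04 s = 0.372 d), decay gives C = 0.01764·exp(−0.099·0.372) = 0.017 mg/L.
After input B: C = (1.089·0.017 + 0.194·0.101) / 1.283 = 0.0297 mg/L.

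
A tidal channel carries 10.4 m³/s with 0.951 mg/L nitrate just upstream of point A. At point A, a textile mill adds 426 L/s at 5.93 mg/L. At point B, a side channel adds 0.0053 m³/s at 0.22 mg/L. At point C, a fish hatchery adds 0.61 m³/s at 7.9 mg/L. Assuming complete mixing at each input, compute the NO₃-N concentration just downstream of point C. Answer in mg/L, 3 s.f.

1.51 mg/L

426 L/s = 0.426 m³/s.
After input A: C = (10.4·0.951 + 0.426·5.93) / 10.83 = 1.147 mg/L.
After input B: C = (10.83·1.147 + 0.0053·0.22) / 10.83 = 1.146 mg/L.
After input C: C = (10.83·1.146 + 0.61·7.9) / 11.44 = 1.507 mg/L.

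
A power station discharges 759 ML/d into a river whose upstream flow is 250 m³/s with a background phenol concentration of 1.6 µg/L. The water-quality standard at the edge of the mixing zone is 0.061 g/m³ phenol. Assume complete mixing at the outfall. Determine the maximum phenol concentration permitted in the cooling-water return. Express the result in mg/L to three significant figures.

1.75 mg/L

759 ML/d = 8.785 m³/s.
1.6 µg/L = 0.0016 mg/L.
Mass balance: 0.061·258.8 = 8.785·Cₑ + 250·0.0016.
Cₑ = (15.79 − 0.4) / 8.785 = 1.751 mg/L.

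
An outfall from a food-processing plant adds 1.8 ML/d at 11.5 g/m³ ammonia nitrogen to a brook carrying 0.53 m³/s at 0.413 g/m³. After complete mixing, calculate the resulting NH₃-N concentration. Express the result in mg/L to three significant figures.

0.832 mg/L

1.8 ML/d = 0.02083 m³/s.
Conservation of mass across the mixing zone: C = (0.02083·11.5 + 0.53·0.413) / (0.02083 + 0.53) = 0.4585/0.5508 = 0.8323 mg/L.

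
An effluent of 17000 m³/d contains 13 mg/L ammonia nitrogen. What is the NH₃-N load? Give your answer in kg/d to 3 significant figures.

221 kg/d

17000 m³/d = 0.1968 m³/s.
Mass flux = Q·C = 0.1968 m³/s × 13 g/m³ = 2.558 g/s.
= 2.558 g/s × 86.4 = 221 kg/d.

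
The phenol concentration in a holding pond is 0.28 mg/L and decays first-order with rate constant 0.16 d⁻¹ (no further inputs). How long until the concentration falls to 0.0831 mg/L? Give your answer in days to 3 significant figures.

t = ln(C₀/C)/k = ln(0.28/0.0831)/0.16 = 1.215/0.16 = 7.592 d.

7.59 d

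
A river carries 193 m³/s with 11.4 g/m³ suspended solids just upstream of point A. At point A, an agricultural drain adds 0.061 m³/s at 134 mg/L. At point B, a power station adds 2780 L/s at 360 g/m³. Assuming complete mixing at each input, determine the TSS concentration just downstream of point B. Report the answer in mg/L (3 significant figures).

16.4 mg/L

After input A: C = (193·11.4 + 0.061·134) / 193.1 = 11.44 mg/L.
2780 L/s = 2.78 m³/s.
After input B: C = (193.1·11.44 + 2.78·360) / 195.8 = 16.39 mg/L.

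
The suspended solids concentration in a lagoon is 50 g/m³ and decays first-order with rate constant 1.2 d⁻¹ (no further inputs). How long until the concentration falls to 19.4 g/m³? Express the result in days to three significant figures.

0.789 d

t = ln(C₀/C)/k = ln(50/19.4)/1.2 = 0.9467/1.2 = 0.789 d.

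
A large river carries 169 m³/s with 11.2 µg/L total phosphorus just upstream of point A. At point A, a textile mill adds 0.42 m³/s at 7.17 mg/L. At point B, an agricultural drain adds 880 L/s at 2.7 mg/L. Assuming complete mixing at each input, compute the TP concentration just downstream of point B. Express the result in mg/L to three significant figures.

11.2 µg/L = 0.0112 mg/L.
After input A: C = (169·0.0112 + 0.42·7.17) / 169.4 = 0.02895 mg/L.
880 L/s = 0.88 m³/s.
After input B: C = (169.4·0.02895 + 0.88·2.7) / 170.3 = 0.04275 mg/L.

0.0427 mg/L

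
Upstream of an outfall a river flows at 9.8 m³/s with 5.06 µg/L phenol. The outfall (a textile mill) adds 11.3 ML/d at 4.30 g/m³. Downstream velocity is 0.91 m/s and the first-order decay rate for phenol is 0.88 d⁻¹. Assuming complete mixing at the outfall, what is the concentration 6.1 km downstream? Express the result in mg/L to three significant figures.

0.0576 mg/L

11.3 ML/d = 0.1308 m³/s.
5.06 µg/L = 0.00506 mg/L.
After complete mixing, C₀ = (0.1308·4.3 + 9.8·0.00506) / 9.931 = 0.06162 mg/L.
Travel time t = 6100 m / 0.91 m/s = 6703 s = 0.07758 d.
C = 0.06162·exp(−0.88·0.07758) = 0.06162·0.934 = 0.05756 mg/L.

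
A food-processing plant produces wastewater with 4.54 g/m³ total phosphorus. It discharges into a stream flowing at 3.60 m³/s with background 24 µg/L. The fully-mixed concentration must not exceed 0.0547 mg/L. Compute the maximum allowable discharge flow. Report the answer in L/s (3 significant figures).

24 µg/L = 0.024 mg/L.
Mass balance at complete mixing: C_std·(Q_w + Q_r) = Q_w·C_e + Q_r·C_b.
Rearranging, Q_w = Q_r·(C_std − C_b)/(C_e − C_std) = 3.60·(0.0547 − 0.024) / (4.54 − 0.0547) = 0.02464 m³/s.
= 24.64 L/s.

24.6 L/s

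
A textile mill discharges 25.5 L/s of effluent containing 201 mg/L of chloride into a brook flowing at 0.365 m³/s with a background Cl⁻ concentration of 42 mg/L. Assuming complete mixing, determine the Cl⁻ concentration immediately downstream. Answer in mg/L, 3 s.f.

52.4 mg/L

25.5 L/s = 0.0255 m³/s.
By mass balance at complete mixing, C = (0.0255·201 + 0.365·42) / (0.0255 + 0.365) = 20.46/0.3905 = 52.38 mg/L.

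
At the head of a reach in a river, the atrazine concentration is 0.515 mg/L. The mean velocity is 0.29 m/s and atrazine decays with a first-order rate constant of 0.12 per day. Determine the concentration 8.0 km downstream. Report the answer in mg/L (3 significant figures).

0.496 mg/L

Travel time t = 8.0 km / 0.29 m/s = 8000/0.29 = 2.759e+04 s = 0.3193 d.
First-order decay: C = 0.515·exp(−0.12·0.3193) = 0.515·0.9624 = 0.4956 mg/L.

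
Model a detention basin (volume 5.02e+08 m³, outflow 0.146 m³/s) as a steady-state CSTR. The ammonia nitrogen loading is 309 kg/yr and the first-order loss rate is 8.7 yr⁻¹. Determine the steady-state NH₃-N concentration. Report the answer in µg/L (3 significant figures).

Outflow Q = 0.146 m³/s × 3.156e+07 s/yr = 4.607e+06 m³/yr.
Steady-state CSTR mass balance: W = Q·C + k·V·C, so C = W/(Q + kV).
Q + kV = 4.607e+06 + 8.7·5.02e+08 = 4.372e+09 m³/yr.
C = 309/4.372e+09 = 7.068e-08 kg/m³ = 7.068e-05 mg/L = 0.07068 µg/L.

0.0707 µg/L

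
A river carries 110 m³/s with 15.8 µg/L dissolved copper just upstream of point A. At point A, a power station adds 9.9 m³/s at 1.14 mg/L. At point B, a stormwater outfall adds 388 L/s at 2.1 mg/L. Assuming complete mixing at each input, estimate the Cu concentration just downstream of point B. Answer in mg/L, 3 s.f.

0.115 mg/L

15.8 µg/L = 0.0158 mg/L.
After input A: C = (110·0.0158 + 9.9·1.14) / 119.9 = 0.1086 mg/L.
388 L/s = 0.388 m³/s.
After input B: C = (119.9·0.1086 + 0.388·2.1) / 120.3 = 0.115 mg/L.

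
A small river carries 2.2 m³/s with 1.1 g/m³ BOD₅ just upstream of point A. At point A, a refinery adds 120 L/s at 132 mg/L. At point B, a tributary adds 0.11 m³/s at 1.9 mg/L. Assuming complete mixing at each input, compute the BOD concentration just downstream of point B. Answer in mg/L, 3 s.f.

120 L/s = 0.12 m³/s.
After input A: C = (2.2·1.1 + 0.12·132) / 2.32 = 7.871 mg/L.
After input B: C = (2.32·7.871 + 0.11·1.9) / 2.43 = 7.6 mg/L.

7.60 mg/L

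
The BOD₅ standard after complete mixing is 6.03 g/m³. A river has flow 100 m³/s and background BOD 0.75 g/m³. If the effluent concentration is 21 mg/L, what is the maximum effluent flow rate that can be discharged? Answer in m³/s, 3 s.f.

35.3 m³/s

Mass balance at complete mixing: C_std·(Q_w + Q_r) = Q_w·C_e + Q_r·C_b.
Rearranging, Q_w = Q_r·(C_std − C_b)/(C_e − C_std) = 100·(6.03 − 0.75) / (21 − 6.03) = 35.27 m³/s.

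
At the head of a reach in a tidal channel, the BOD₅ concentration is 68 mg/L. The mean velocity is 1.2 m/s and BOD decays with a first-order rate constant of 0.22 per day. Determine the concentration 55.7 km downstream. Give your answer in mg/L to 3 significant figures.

Travel time t = 55.7 km / 1.2 m/s = 5.57e+04/1.2 = 4.642e+04 s = 0.5372 d.
First-order decay: C = 68·exp(−0.22·0.5372) = 68·0.8885 = 60.42 mg/L.

60.4 mg/L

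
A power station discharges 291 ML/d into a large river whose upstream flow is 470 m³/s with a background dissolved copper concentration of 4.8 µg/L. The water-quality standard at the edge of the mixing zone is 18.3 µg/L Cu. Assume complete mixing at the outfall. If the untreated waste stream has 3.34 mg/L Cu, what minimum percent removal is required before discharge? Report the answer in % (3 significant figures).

43.0 %

291 ML/d = 3.368 m³/s.
4.8 µg/L = 0.0048 mg/L.
18.3 µg/L = 0.0183 mg/L.
Mass balance: 0.0183·473.4 = 3.368·Cₑ + 470·0.0048.
Cₑ = (8.663 − 2.256) / 3.368 = 1.902 mg/L.
Required removal = 1 − 1.902/3.34 = 43.05 %.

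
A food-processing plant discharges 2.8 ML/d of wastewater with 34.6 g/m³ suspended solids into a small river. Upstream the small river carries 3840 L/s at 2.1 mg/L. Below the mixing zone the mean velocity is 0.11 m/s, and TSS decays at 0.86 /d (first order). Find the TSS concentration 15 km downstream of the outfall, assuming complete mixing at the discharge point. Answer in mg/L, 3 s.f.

2.8 ML/d = 0.03241 m³/s.
3840 L/s = 3.84 m³/s.
After complete mixing, C₀ = (0.03241·34.6 + 3.84·2.1) / 3.872 = 2.372 mg/L.
Travel time t = 1.5e+04 m / 0.11 m/s = 1.364e+05 s = 1.578 d.
C = 2.372·exp(−0.86·1.578) = 2.372·0.2573 = 0.6104 mg/L.

0.610 mg/L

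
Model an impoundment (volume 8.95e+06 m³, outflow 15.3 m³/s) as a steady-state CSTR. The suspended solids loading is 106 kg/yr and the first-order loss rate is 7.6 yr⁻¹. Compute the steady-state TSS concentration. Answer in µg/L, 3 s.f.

0.192 µg/L

Outflow Q = 15.3 m³/s × 3.156e+07 s/yr = 4.828e+08 m³/yr.
Steady-state CSTR mass balance: W = Q·C + k·V·C, so C = W/(Q + kV).
Q + kV = 4.828e+08 + 7.6·8.95e+06 = 5.509e+08 m³/yr.
C = 106/5.509e+08 = 1.924e-07 kg/m³ = 0.0001924 mg/L = 0.1924 µg/L.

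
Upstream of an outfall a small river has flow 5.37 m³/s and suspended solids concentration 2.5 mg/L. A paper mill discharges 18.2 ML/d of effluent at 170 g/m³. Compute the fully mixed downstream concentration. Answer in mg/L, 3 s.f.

8.82 mg/L

18.2 ML/d = 0.2106 m³/s.
Flow-weighted mixing gives C = (0.2106·170 + 5.37·2.5) / (0.2106 + 5.37) = 49.24/5.581 = 8.822 mg/L.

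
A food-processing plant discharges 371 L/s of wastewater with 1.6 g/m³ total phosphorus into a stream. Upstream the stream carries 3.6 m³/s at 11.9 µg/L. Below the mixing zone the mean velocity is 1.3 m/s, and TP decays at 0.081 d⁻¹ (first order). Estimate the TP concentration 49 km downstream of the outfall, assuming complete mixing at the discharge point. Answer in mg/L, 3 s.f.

0.155 mg/L

371 L/s = 0.371 m³/s.
11.9 µg/L = 0.0119 mg/L.
After complete mixing, C₀ = (0.371·1.6 + 3.6·0.0119) / 3.971 = 0.1603 mg/L.
Travel time t = 4.9e+04 m / 1.3 m/s = 3.769e+04 s = 0.4363 d.
C = 0.1603·exp(−0.081·0.4363) = 0.1603·0.9653 = 0.1547 mg/L.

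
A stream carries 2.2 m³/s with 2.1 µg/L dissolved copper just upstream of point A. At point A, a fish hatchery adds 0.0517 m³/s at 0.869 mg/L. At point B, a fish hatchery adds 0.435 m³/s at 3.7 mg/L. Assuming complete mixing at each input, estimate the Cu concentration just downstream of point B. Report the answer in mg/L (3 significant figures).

0.618 mg/L

2.1 µg/L = 0.0021 mg/L.
After input A: C = (2.2·0.0021 + 0.0517·0.869) / 2.252 = 0.022 mg/L.
After input B: C = (2.252·0.022 + 0.435·3.7) / 2.687 = 0.6175 mg/L.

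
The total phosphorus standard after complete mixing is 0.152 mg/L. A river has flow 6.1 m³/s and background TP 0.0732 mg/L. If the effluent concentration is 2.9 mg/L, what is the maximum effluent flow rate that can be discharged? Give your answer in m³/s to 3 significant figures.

0.175 m³/s

Mass balance at complete mixing: C_std·(Q_w + Q_r) = Q_w·C_e + Q_r·C_b.
Rearranging, Q_w = Q_r·(C_std − C_b)/(C_e − C_std) = 6.1·(0.152 − 0.0732) / (2.9 − 0.152) = 0.1749 m³/s.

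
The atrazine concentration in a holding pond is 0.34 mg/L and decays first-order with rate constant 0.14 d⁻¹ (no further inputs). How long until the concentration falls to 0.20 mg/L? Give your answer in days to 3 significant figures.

t = ln(C₀/C)/k = ln(0.34/0.20)/0.14 = 0.5306/0.14 = 3.79 d.

3.79 d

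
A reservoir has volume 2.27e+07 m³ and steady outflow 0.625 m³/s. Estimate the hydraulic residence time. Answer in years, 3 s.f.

1.15 yr

Q = 0.625 m³/s × 3.156e+07 s/yr = 1.972e+07 m³/yr.
Hydraulic residence time τ = V/Q = 2.27e+07/1.972e+07 = 1.151 yr.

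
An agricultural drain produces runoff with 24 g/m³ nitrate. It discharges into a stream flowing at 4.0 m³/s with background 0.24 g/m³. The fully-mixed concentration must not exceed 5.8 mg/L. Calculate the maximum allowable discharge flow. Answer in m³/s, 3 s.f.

1.22 m³/s

Mass balance at complete mixing: C_std·(Q_w + Q_r) = Q_w·C_e + Q_r·C_b.
Rearranging, Q_w = Q_r·(C_std − C_b)/(C_e − C_std) = 4.0·(5.8 − 0.24) / (24 − 5.8) = 1.222 m³/s.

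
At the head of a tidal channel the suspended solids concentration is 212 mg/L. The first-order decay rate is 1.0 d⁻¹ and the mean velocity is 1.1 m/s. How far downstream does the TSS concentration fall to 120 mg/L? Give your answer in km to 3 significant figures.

From C = C₀·e^(−kt), t = ln(C₀/C)/k = ln(212/120)/1.0 = 0.5691/1.0 = 0.5691 d.
Distance = v·t = 1.1 m/s × 4.917e+04 s = 5.409e+04 m = 54.09 km.

54.1 km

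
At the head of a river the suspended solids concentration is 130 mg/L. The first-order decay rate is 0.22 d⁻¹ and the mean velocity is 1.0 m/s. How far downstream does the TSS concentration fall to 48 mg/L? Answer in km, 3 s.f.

From C = C₀·e^(−kt), t = ln(C₀/C)/k = ln(130/48)/0.22 = 0.9963/0.22 = 4.529 d.
Distance = v·t = 1.0 m/s × 3.913e+05 s = 3.913e+05 m = 391.3 km.

391 km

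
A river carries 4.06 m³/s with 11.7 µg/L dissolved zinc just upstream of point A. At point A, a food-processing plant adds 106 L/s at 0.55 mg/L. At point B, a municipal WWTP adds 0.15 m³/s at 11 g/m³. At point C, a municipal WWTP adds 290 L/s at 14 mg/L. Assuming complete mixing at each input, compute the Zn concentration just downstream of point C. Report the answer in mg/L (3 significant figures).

1.26 mg/L

11.7 µg/L = 0.0117 mg/L.
106 L/s = 0.106 m³/s.
After input A: C = (4.06·0.0117 + 0.106·0.55) / 4.166 = 0.0254 mg/L.
After input B: C = (4.166·0.0254 + 0.15·11) / 4.316 = 0.4068 mg/L.
290 L/s = 0.29 m³/s.
After input C: C = (4.316·0.4068 + 0.29·14) / 4.606 = 1.263 mg/L.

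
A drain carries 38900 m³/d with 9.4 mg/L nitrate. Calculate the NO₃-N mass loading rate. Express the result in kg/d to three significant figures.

366 kg/d

38900 m³/d = 0.4502 m³/s.
Mass flux = Q·C = 0.4502 m³/s × 9.4 g/m³ = 4.232 g/s.
= 4.232 g/s × 86.4 = 365.7 kg/d.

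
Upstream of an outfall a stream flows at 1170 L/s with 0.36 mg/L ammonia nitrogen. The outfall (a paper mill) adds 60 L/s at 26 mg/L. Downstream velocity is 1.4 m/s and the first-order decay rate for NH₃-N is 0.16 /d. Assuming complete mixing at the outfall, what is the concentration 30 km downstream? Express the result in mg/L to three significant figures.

60 L/s = 0.06 m³/s.
1170 L/s = 1.17 m³/s.
After complete mixing, C₀ = (0.06·26 + 1.17·0.36) / 1.23 = 1.611 mg/L.
Travel time t = 3e+04 m / 1.4 m/s = 2.143e+04 s = 0.248 d.
C = 1.611·exp(−0.16·0.248) = 1.611·0.9611 = 1.548 mg/L.

1.55 mg/L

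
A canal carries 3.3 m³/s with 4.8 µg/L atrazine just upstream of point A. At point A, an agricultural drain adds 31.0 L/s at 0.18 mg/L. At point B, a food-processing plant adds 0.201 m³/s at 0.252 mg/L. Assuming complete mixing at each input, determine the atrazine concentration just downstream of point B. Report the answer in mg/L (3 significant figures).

4.8 µg/L = 0.0048 mg/L.
31.0 L/s = 0.031 m³/s.
After input A: C = (3.3·0.0048 + 0.031·0.18) / 3.331 = 0.006431 mg/L.
After input B: C = (3.331·0.006431 + 0.201·0.252) / 3.532 = 0.02041 mg/L.

0.0204 mg/L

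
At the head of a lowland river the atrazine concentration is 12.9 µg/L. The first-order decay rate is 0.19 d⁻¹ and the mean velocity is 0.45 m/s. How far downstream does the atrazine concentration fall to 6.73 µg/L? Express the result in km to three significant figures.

From C = C₀·e^(−kt), t = ln(C₀/C)/k = ln(12.9/6.73)/0.19 = 0.6507/0.19 = 3.424 d.
Distance = v·t = 0.45 m/s × 2.959e+05 s = 1.331e+05 m = 133.1 km.

133 km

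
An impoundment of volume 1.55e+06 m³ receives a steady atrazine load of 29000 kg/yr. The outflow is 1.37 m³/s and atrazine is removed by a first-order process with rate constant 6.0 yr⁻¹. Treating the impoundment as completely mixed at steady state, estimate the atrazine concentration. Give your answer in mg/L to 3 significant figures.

Outflow Q = 1.37 m³/s × 3.156e+07 s/yr = 4.323e+07 m³/yr.
Steady-state CSTR mass balance: W = Q·C + k·V·C, so C = W/(Q + kV).
Q + kV = 4.323e+07 + 6.0·1.55e+06 = 5.253e+07 m³/yr.
C = 29000/5.253e+07 = 0.000552 kg/m³ = 0.552 mg/L.

0.552 mg/L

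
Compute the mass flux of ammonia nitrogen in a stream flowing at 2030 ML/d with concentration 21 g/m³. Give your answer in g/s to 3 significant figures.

2030 ML/d = 23.5 m³/s.
Mass flux = Q·C = 23.5 m³/s × 21 g/m³ = 493.4 g/s.

493 g/s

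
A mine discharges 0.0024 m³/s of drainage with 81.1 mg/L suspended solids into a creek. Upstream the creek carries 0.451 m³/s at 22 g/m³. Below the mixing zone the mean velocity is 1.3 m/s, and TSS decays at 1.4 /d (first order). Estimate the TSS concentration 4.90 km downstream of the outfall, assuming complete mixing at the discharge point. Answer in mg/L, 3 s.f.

21.0 mg/L

After complete mixing, C₀ = (0.0024·81.1 + 0.451·22) / 0.4534 = 22.31 mg/L.
Travel time t = 4900 m / 1.3 m/s = 3769 s = 0.04363 d.
C = 22.31·exp(−1.4·0.04363) = 22.31·0.9408 = 20.99 mg/L.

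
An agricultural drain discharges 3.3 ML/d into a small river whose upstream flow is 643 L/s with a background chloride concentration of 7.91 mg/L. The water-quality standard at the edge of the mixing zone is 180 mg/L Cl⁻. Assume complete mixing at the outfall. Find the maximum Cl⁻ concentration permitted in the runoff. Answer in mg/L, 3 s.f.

3.3 ML/d = 0.03819 m³/s.
643 L/s = 0.643 m³/s.
Mass balance: 180·0.6812 = 0.03819·Cₑ + 0.643·7.91.
Cₑ = (122.6 − 5.086) / 0.03819 = 3077 mg/L.

3080 mg/L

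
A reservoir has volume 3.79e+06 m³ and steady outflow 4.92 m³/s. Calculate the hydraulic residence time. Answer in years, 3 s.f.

Q = 4.92 m³/s × 3.156e+07 s/yr = 1.553e+08 m³/yr.
Hydraulic residence time τ = V/Q = 3.79e+06/1.553e+08 = 0.02441 yr.

0.0244 yr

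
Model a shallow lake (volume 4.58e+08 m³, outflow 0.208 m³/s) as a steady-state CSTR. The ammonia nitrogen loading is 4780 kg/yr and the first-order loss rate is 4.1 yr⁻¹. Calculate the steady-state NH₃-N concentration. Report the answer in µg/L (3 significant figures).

2.54 µg/L

Outflow Q = 0.208 m³/s × 3.156e+07 s/yr = 6.564e+06 m³/yr.
Steady-state CSTR mass balance: W = Q·C + k·V·C, so C = W/(Q + kV).
Q + kV = 6.564e+06 + 4.1·4.58e+08 = 1.884e+09 m³/yr.
C = 4780/1.884e+09 = 2.537e-06 kg/m³ = 0.002537 mg/L = 2.537 µg/L.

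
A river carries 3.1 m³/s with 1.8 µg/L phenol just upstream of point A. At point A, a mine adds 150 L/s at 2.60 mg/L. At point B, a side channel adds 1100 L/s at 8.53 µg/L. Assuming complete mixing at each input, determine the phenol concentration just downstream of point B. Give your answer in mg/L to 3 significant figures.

1.8 µg/L = 0.0018 mg/L.
150 L/s = 0.15 m³/s.
After input A: C = (3.1·0.0018 + 0.15·2.6) / 3.25 = 0.1217 mg/L.
1100 L/s = 1.1 m³/s.
8.53 µg/L = 0.00853 mg/L.
After input B: C = (3.25·0.1217 + 1.1·0.00853) / 4.35 = 0.09309 mg/L.

0.0931 mg/L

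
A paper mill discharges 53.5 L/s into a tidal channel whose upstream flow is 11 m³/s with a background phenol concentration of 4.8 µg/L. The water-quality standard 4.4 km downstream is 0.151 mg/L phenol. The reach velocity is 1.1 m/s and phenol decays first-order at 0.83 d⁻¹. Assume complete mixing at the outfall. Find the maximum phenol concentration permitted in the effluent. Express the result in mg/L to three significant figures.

31.4 mg/L

53.5 L/s = 0.0535 m³/s.
4.8 µg/L = 0.0048 mg/L.
Travel time to the compliance point: t = 4400/1.1 = 4000 s = 0.0463 d; decay factor exp(−0.83·0.0463) = 0.9623.
So the concentration just after mixing may be at most 0.151/0.9623 = 0.1569 mg/L.
Mass balance: 0.1569·11.05 = 0.0535·Cₑ + 11·0.0048.
Cₑ = (1.734 − 0.0528) / 0.0535 = 31.43 mg/L.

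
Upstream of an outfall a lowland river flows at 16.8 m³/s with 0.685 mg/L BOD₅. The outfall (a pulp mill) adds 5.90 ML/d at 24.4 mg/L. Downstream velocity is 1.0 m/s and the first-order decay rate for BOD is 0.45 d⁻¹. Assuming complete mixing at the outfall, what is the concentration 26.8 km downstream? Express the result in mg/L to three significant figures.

5.90 ML/d = 0.06829 m³/s.
After complete mixing, C₀ = (0.06829·24.4 + 16.8·0.685) / 16.87 = 0.781 mg/L.
Travel time t = 2.68e+04 m / 1.0 m/s = 2.68e+04 s = 0.3102 d.
C = 0.781·exp(−0.45·0.3102) = 0.781·0.8697 = 0.6793 mg/L.

0.679 mg/L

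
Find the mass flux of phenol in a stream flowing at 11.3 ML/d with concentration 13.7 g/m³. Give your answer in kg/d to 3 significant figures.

155 kg/d

11.3 ML/d = 0.1308 m³/s.
Mass flux = Q·C = 0.1308 m³/s × 13.7 g/m³ = 1.792 g/s.
= 1.792 g/s × 86.4 = 154.8 kg/d.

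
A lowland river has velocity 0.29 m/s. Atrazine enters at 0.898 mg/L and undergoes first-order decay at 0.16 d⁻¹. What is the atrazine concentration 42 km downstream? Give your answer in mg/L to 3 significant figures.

0.687 mg/L

Travel time t = 42 km / 0.29 m/s = 4.2e+04/0.29 = 1.448e+05 s = 1.676 d.
First-order decay: C = 0.898·exp(−0.16·1.676) = 0.898·0.7648 = 0.6868 mg/L.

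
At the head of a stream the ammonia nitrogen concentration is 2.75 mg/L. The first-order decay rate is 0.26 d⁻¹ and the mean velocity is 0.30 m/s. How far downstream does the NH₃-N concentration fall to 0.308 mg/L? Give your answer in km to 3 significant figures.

From C = C₀·e^(−kt), t = ln(C₀/C)/k = ln(2.75/0.308)/0.26 = 2.189/0.26 = 8.42 d.
Distance = v·t = 0.30 m/s × 7.275e+05 s = 2.183e+05 m = 218.3 km.

218 km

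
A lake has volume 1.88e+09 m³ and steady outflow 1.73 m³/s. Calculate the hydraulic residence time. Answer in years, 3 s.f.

34.4 yr

Q = 1.73 m³/s × 3.156e+07 s/yr = 5.459e+07 m³/yr.
Hydraulic residence time τ = V/Q = 1.88e+09/5.459e+07 = 34.44 yr.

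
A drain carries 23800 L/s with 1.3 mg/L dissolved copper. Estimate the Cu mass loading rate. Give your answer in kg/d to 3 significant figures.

2670 kg/d

23800 L/s = 23.8 m³/s.
Mass flux = Q·C = 23.8 m³/s × 1.3 g/m³ = 30.94 g/s.
= 30.94 g/s × 86.4 = 2673 kg/d.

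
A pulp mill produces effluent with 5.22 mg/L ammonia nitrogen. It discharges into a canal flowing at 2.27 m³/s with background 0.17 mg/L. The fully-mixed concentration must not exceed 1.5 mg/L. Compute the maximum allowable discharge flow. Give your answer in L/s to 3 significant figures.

812 L/s

Mass balance at complete mixing: C_std·(Q_w + Q_r) = Q_w·C_e + Q_r·C_b.
Rearranging, Q_w = Q_r·(C_std − C_b)/(C_e − C_std) = 2.27·(1.5 − 0.17) / (5.22 − 1.5) = 0.8116 m³/s.
= 811.6 L/s.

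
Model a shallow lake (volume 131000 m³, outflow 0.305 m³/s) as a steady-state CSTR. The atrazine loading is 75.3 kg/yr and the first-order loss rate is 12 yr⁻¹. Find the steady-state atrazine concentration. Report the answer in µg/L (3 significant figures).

6.72 µg/L

Outflow Q = 0.305 m³/s × 3.156e+07 s/yr = 9.625e+06 m³/yr.
Steady-state CSTR mass balance: W = Q·C + k·V·C, so C = W/(Q + kV).
Q + kV = 9.625e+06 + 12·131000 = 1.12e+07 m³/yr.
C = 75.3/1.12e+07 = 6.725e-06 kg/m³ = 0.006725 mg/L = 6.725 µg/L.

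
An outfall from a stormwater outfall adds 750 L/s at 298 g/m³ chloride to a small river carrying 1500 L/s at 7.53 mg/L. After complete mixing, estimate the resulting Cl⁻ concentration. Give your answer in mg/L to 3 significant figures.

104 mg/L

750 L/s = 0.75 m³/s.
1500 L/s = 1.5 m³/s.
By mass balance at complete mixing, C = (0.75·298 + 1.5·7.53) / (0.75 + 1.5) = 234.8/2.25 = 104.4 mg/L.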